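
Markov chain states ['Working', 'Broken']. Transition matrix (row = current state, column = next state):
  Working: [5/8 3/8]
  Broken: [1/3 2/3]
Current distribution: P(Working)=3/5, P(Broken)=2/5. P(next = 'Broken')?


P(next=Broken) = Σᵢ P(now=i)×P(i→Broken)
= 3/5×3/8 + 2/5×2/3
= 9/40 + 4/15 = 59/120

P = 59/120 ≈ 0.4917


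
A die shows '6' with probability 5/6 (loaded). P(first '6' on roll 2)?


Geometric: P(X=2) = (1-p)^(k-1)×p = (1/6)^1×5/6 = 5/36

P(X=2) = 5/36 ≈ 13.89%


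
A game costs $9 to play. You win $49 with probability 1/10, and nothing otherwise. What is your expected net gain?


E[gain] = (49-9)×1/10 + (-9)×9/10
= 4 - 81/10 = -41/10

Expected net gain = $-41/10 ≈ $-4.10


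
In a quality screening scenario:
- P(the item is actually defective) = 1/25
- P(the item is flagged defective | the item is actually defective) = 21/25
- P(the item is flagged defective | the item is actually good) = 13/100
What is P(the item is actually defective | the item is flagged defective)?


Using Bayes' theorem:
P(A|B) = P(B|A)·P(A) / P(B)

P(the item is flagged defective) = 21/25 × 1/25 + 13/100 × 24/25
= 21/625 + 78/625 = 99/625

P(the item is actually defective|the item is flagged defective) = (21/625) / (99/625) = 7/33

P(the item is actually defective|the item is flagged defective) = 7/33 ≈ 21.21%


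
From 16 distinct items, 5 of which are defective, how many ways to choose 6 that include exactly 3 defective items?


Choose 3 of the 5 defective items and 3 of the other 11 items:
C(5,3)×C(11,3) = 10×165 = 1650

1650


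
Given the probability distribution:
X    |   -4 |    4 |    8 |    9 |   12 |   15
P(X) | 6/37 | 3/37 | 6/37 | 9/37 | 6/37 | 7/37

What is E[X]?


E[X] = Σ x·P(X=x)
= (-4)×(6/37) + (4)×(3/37) + (8)×(6/37) + (9)×(9/37) + (12)×(6/37) + (15)×(7/37)
= 294/37

E[X] = 294/37


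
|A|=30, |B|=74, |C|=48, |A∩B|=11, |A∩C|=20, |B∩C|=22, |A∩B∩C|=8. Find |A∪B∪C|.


|A∪B∪C| = 30+74+48-11-20-22+8 = 107

|A∪B∪C| = 107


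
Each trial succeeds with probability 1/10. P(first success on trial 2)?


Geometric: P(X=2) = (1-p)^(k-1)×p = (9/10)^1×1/10 = 9/100

P(X=2) = 9/100 ≈ 9.00%


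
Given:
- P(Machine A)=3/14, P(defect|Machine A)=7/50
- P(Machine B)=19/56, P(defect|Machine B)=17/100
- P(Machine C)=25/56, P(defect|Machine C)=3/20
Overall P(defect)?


P(B) = Σ P(B|Aᵢ)×P(Aᵢ)
  7/50×3/14 = 3/100
  17/100×19/56 = 323/5600
  3/20×25/56 = 15/224
Sum = 433/2800

P(defect) = 433/2800 ≈ 15.46%


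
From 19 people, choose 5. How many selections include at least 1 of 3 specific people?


Complement: C(19,5) - C(16,5) = 11628 - 4368 = 7260

7260


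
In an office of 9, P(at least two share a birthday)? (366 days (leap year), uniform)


P(all different) = Π(366-i)/366 for i=0..8
= 0.905624
P(match) = 1 - 0.905624 = 0.094376

P ≈ 0.0944 ≈ 9.44%


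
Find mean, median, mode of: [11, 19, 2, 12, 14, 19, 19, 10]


Sorted: [2, 10, 11, 12, 14, 19, 19, 19]
Mean = 106/8 = 53/4
Median = 13
Freq: {11: 1, 19: 3, 2: 1, 12: 1, 14: 1, 10: 1}
Mode: [19]

Mean=53/4, Median=13, Mode=19


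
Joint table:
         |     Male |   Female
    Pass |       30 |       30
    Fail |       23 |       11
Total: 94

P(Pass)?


P(Pass) = (30+30)/94 = 60/94 = 30/47

P(Pass) = 30/47 ≈ 63.83%


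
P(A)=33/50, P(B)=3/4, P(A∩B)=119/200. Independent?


P(A)×P(B) = 99/200
P(A∩B) = 119/200
Not equal → NOT independent

No, not independent


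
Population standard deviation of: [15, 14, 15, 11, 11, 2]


Mean = 68/6 = 34/3
  (15-34/3)²=121/9
  (14-34/3)²=64/9
  (15-34/3)²=121/9
  (11-34/3)²=1/9
  (11-34/3)²=1/9
  (2-34/3)²=784/9
Σ(x-μ)² = 364/3
σ² = (364/3)/6 = 182/9

σ = √(182/9) ≈ 4.4969


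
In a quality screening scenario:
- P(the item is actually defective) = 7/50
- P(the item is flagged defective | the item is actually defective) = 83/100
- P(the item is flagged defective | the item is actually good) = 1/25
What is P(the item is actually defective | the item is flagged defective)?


Using Bayes' theorem:
P(A|B) = P(B|A)·P(A) / P(B)

P(the item is flagged defective) = 83/100 × 7/50 + 1/25 × 43/50
= 581/5000 + 43/1250 = 753/5000

P(the item is actually defective|the item is flagged defective) = (581/5000) / (753/5000) = 581/753

P(the item is actually defective|the item is flagged defective) = 581/753 ≈ 77.16%


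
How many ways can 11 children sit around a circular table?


Circular arrangements of 11 distinct objects: fix one position to break rotational symmetry.
(n-1)! = 10! = 3628800

3628800


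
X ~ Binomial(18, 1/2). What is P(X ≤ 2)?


P(X ≤ 2) = Σ P(X=i) for i=0..2
P(X=0) = 1/262144
P(X=1) = 9/131072
P(X=2) = 153/262144
Sum = 43/65536

P(X ≤ 2) = 43/65536 ≈ 0.07%


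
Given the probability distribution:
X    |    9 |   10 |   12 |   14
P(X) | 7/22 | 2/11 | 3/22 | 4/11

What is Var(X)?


E[X] = 251/22
E[X²] = 2967/22
Var(X) = E[X²] - (E[X])² = 2967/22 - 63001/484 = 2273/484

Var(X) = 2273/484 ≈ 4.6963


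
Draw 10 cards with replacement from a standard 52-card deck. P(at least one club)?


P(not a club) = 39/52 = 3/4
P(none in 10 draws) = (3/4)^10 = 59049/1048576
P(≥1 club) = 1 - 59049/1048576 = 989527/1048576

P = 989527/1048576 ≈ 94.37%


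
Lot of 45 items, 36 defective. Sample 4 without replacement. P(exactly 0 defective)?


Hypergeometric: C(36,0)×C(9,4)/C(45,4)
= 1×126/148995 = 2/2365

P(X=0) = 2/2365 ≈ 0.08%


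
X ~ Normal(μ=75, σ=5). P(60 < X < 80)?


z₁=(60-75)/5=-3.0, z₂=(80-75)/5=1.0
P = Φ(1.0) - Φ(-3.0) = 0.841345 - 0.001350 = 0.839995 ≈ 0.8400

P(60 < X < 80) ≈ 0.8400


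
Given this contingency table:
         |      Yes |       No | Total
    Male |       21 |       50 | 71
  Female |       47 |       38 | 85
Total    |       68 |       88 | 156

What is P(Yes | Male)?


P(Yes | Male) = 21/(21+50) = 21/71

P(Yes|Male) = 21/71 ≈ 29.58%


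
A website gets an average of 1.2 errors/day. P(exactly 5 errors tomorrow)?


Poisson(λ=1.2): P(X=5) = e^(-λ)×λ^k/k!
= e^(-1.2) × 1.2^5 / 5!
≈ 0.3011942119 × 2.48832 / 120 ≈ 0.006246

P(X=5) ≈ 0.006246 ≈ 0.62%


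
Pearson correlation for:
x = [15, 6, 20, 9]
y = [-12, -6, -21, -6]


n=4, Σx=50, Σy=-45, Σxy=-690, Σx²=742, Σy²=657
r = (4×(-690) - 50×(-45))/√((4×742 - 50²)(4×657 - (-45)²))
= -510/√(468×603) = -510/√282204 ≈ -510/531.2288 ≈ -0.9600

r ≈ -0.9600


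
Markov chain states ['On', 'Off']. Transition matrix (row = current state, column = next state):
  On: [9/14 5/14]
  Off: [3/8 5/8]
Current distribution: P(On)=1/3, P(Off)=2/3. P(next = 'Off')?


P(next=Off) = Σᵢ P(now=i)×P(i→Off)
= 1/3×5/14 + 2/3×5/8
= 5/42 + 5/12 = 15/28

P = 15/28 ≈ 0.5357


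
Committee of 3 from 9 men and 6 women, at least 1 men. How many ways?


Count by #men:
  1M,2W: C(9,1)×C(6,2)=135
  2M,1W: C(9,2)×C(6,1)=216
  3M,0W: C(9,3)×C(6,0)=84
Total = 435

435


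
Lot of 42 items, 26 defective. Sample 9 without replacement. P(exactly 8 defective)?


Hypergeometric: C(26,8)×C(16,1)/C(42,9)
= 1562275×16/445891810 = 10120/180523

P(X=8) = 10120/180523 ≈ 5.61%


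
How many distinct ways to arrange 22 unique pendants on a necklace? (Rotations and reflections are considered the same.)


Free circular arrangements: rotations and reflections both identified.
(n-1)!/2 = 21!/2 = 51090942171709440000/2 = 25545471085854720000

25545471085854720000


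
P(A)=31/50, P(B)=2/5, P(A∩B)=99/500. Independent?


P(A)×P(B) = 31/125
P(A∩B) = 99/500
Not equal → NOT independent

No, not independent


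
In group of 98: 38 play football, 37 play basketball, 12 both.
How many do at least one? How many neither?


|A∪B| = 38+37-12 = 63
Neither = 98-63 = 35

At least one: 63; Neither: 35


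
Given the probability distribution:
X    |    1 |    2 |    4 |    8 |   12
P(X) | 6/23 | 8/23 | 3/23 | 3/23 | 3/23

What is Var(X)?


E[X] = 94/23
E[X²] = 710/23
Var(X) = E[X²] - (E[X])² = 710/23 - 8836/529 = 7494/529

Var(X) = 7494/529 ≈ 14.1664


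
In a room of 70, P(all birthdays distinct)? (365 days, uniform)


P(all different) = Π(365-i)/365 for i=0..69
= (365/365)×(364/365)×...×(296/365)
= 0.000840

P ≈ 0.0008 ≈ 0.08%


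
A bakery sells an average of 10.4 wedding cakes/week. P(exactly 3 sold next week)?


Poisson(λ=10.4): P(X=3) = e^(-λ)×λ^k/k!
= e^(-10.4) × 10.4^3 / 3!
≈ 3.043248301e-05 × 1124.864 / 6 ≈ 0.005705

P(X=3) ≈ 0.005705 ≈ 0.57%


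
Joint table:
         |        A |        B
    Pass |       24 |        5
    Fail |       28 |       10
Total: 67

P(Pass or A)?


P(Pass∨A) = P(Pass) + P(A) - P(Pass∧A)
= (29 + 52 - 24)/67 = 57/67

P = 57/67 ≈ 85.07%


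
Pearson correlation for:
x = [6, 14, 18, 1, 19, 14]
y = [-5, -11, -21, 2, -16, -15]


n=6, Σx=72, Σy=-66, Σxy=-1074, Σx²=1114, Σy²=1072
r = (6×(-1074) - 72×(-66))/√((6×1114 - 72²)(6×1072 - (-66)²))
= -1692/√(1500×2076) = -1692/√3114000 ≈ -1692/1764.6529 ≈ -0.9588

r ≈ -0.9588


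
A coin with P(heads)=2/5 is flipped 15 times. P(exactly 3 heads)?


Binomial: P(X=3) = C(15,3)×p^3×(1-p)^12
= 455 × 8/125 × 531441/244140625 = 386889048/6103515625

P(X=3) = 386889048/6103515625 ≈ 6.34%


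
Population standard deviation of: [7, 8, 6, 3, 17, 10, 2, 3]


Mean = 56/8 = 7
  (7-7)²=0
  (8-7)²=1
  (6-7)²=1
  (3-7)²=16
  (17-7)²=100
  (10-7)²=9
  (2-7)²=25
  (3-7)²=16
Σ(x-μ)² = 168
σ² = 168/8 = 21

σ = √(21) ≈ 4.5826


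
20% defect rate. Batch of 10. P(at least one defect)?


P(all good) = (4/5)^10 = 1048576/9765625
P(≥1 defect) = 8717049/9765625

P = 8717049/9765625 ≈ 89.26%


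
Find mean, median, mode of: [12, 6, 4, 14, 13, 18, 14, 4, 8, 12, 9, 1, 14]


Sorted: [1, 4, 4, 6, 8, 9, 12, 12, 13, 14, 14, 14, 18]
Mean = 129/13
Median = 12
Freq: {12: 2, 6: 1, 4: 2, 14: 3, 13: 1, 18: 1, 8: 1, 9: 1, 1: 1}
Mode: [14]

Mean=129/13, Median=12, Mode=14


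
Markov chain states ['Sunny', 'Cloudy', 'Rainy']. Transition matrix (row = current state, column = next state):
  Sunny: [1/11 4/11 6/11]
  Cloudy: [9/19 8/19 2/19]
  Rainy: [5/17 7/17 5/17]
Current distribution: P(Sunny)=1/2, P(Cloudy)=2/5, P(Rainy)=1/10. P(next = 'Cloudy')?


P(next=Cloudy) = Σᵢ P(now=i)×P(i→Cloudy)
= 1/2×4/11 + 2/5×8/19 + 1/10×7/17
= 2/11 + 16/95 + 7/170 = 13907/35530

P = 13907/35530 ≈ 0.3914


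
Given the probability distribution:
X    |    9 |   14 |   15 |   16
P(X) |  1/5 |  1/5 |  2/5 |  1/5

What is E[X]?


E[X] = Σ x·P(X=x)
= (9)×(1/5) + (14)×(1/5) + (15)×(2/5) + (16)×(1/5)
= 69/5

E[X] = 69/5


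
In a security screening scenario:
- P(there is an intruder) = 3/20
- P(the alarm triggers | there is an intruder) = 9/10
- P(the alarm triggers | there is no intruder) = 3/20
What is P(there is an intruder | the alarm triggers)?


Using Bayes' theorem:
P(A|B) = P(B|A)·P(A) / P(B)

P(the alarm triggers) = 9/10 × 3/20 + 3/20 × 17/20
= 27/200 + 51/400 = 21/80

P(there is an intruder|the alarm triggers) = (27/200) / (21/80) = 18/35

P(there is an intruder|the alarm triggers) = 18/35 ≈ 51.43%


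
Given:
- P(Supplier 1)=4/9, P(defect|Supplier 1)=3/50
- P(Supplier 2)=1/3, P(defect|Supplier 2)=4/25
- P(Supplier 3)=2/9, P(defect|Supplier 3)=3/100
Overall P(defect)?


P(B) = Σ P(B|Aᵢ)×P(Aᵢ)
  3/50×4/9 = 2/75
  4/25×1/3 = 4/75
  3/100×2/9 = 1/150
Sum = 13/150

P(defect) = 13/150 ≈ 8.67%


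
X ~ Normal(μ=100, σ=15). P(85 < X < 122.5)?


z₁=(85-100)/15=-1.0, z₂=(122.5-100)/15=1.5
P = Φ(1.5) - Φ(-1.0) = 0.933193 - 0.158655 = 0.774538 ≈ 0.7745

P(85 < X < 122.5) ≈ 0.7745


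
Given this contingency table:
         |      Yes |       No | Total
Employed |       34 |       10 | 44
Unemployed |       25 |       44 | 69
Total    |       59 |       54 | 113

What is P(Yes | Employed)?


P(Yes | Employed) = 34/(34+10) = 34/44 = 17/22

P(Yes|Employed) = 17/22 ≈ 77.27%


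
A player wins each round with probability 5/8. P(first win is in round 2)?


Geometric: P(X=2) = (1-p)^(k-1)×p = (3/8)^1×5/8 = 15/64

P(X=2) = 15/64 ≈ 23.44%


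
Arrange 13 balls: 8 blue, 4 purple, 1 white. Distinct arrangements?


13!/(8!×4!×1!) = 6435

6435


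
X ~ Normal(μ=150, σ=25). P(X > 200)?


z = (200-150)/25 = 2.0
P(X > 200) = 1 - P(Z ≤ 2.0) = 1 - 0.9772 = 0.0228

P(X > 200) ≈ 0.0228


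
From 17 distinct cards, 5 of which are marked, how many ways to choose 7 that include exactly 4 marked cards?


Choose 4 of the 5 marked cards and 3 of the other 12 cards:
C(5,4)×C(12,3) = 5×220 = 1100

1100


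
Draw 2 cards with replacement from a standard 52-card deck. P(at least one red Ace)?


P(not a red Ace) = 50/52 = 25/26
P(none in 2 draws) = (25/26)^2 = 625/676
P(≥1 red Ace) = 1 - 625/676 = 51/676

P = 51/676 ≈ 7.54%


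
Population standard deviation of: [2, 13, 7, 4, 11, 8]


Mean = 45/6 = 15/2
  (2-15/2)²=121/4
  (13-15/2)²=121/4
  (7-15/2)²=1/4
  (4-15/2)²=49/4
  (11-15/2)²=49/4
  (8-15/2)²=1/4
Σ(x-μ)² = 171/2
σ² = (171/2)/6 = 57/4

σ = √(57/4) ≈ 3.7749


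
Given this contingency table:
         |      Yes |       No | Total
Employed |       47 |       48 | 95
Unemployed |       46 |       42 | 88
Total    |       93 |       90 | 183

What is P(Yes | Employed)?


P(Yes | Employed) = 47/(47+48) = 47/95

P(Yes|Employed) = 47/95 ≈ 49.47%


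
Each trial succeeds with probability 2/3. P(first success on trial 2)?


Geometric: P(X=2) = (1-p)^(k-1)×p = (1/3)^1×2/3 = 2/9

P(X=2) = 2/9 ≈ 22.22%


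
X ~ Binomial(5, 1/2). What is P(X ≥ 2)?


P(X ≥ 2) = Σ P(X=i) for i=2..5
P(X=2) = 5/16
P(X=3) = 5/16
P(X=4) = 5/32
P(X=5) = 1/32
Sum = 13/16

P(X ≥ 2) = 13/16 ≈ 81.25%


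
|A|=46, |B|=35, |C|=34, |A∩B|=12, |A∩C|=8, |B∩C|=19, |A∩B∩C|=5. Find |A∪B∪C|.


|A∪B∪C| = 46+35+34-12-8-19+5 = 81

|A∪B∪C| = 81


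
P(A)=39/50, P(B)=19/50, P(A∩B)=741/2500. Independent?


P(A)×P(B) = 741/2500
P(A∩B) = 741/2500
Equal ✓ → Independent

Yes, independent


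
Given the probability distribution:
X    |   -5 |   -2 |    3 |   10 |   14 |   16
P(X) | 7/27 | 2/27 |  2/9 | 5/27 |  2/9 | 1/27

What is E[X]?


E[X] = Σ x·P(X=x)
= (-5)×(7/27) + (-2)×(2/27) + (3)×(2/9) + (10)×(5/27) + (14)×(2/9) + (16)×(1/27)
= 43/9

E[X] = 43/9


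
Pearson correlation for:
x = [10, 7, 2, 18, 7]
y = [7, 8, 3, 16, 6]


n=5, Σx=44, Σy=40, Σxy=462, Σx²=526, Σy²=414
r = (5×462 - 44×40)/√((5×526 - 44²)(5×414 - 40²))
= 550/√(694×470) = 550/√326180 ≈ 550/571.1217 ≈ 0.9630

r ≈ 0.9630


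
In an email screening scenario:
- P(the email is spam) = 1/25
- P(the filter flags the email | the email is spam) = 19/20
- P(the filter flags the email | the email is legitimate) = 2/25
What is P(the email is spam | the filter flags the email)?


Using Bayes' theorem:
P(A|B) = P(B|A)·P(A) / P(B)

P(the filter flags the email) = 19/20 × 1/25 + 2/25 × 24/25
= 19/500 + 48/625 = 287/2500

P(the email is spam|the filter flags the email) = (19/500) / (287/2500) = 95/287

P(the email is spam|the filter flags the email) = 95/287 ≈ 33.10%


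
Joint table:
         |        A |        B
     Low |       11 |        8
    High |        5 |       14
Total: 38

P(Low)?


P(Low) = (11+8)/38 = 19/38 = 1/2

P(Low) = 1/2 ≈ 50.00%


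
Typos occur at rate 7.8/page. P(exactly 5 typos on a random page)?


Poisson(λ=7.8): P(X=5) = e^(-λ)×λ^k/k!
= e^(-7.8) × 7.8^5 / 5!
≈ 0.000409734979 × 28871.74368 / 120 ≈ 0.098581

P(X=5) ≈ 0.098581 ≈ 9.86%


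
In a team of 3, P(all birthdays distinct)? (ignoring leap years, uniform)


P(all different) = Π(365-i)/365 for i=0..2
= (365/365)×(364/365)×...×(363/365)
= 0.991796

P ≈ 0.9918 ≈ 99.18%


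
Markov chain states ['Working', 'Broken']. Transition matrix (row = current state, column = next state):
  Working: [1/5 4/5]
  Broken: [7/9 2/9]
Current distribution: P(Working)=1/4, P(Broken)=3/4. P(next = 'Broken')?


P(next=Broken) = Σᵢ P(now=i)×P(i→Broken)
= 1/4×4/5 + 3/4×2/9
= 1/5 + 1/6 = 11/30

P = 11/30 ≈ 0.3667


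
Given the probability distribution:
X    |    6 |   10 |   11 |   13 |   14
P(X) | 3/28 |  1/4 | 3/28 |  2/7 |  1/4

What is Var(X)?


E[X] = 323/28
E[X²] = 3895/28
Var(X) = E[X²] - (E[X])² = 3895/28 - 104329/784 = 4731/784

Var(X) = 4731/784 ≈ 6.0344


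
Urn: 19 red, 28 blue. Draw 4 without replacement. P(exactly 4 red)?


Hypergeometric: C(19,4)×C(28,0)/C(47,4)
= 3876×1/178365 = 1292/59455

P(X=4) = 1292/59455 ≈ 2.17%


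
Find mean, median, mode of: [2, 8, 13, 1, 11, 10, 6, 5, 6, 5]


Sorted: [1, 2, 5, 5, 6, 6, 8, 10, 11, 13]
Mean = 67/10
Median = 6
Freq: {2: 1, 8: 1, 13: 1, 1: 1, 11: 1, 10: 1, 6: 2, 5: 2}
Mode: [5, 6]

Mean=67/10, Median=6, Mode=[5, 6]


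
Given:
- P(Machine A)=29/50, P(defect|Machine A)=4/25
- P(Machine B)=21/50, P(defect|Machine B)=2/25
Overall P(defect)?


P(B) = Σ P(B|Aᵢ)×P(Aᵢ)
  4/25×29/50 = 58/625
  2/25×21/50 = 21/625
Sum = 79/625

P(defect) = 79/625 ≈ 12.64%


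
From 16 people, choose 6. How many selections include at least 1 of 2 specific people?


Complement: C(16,6) - C(14,6) = 8008 - 3003 = 5005

5005


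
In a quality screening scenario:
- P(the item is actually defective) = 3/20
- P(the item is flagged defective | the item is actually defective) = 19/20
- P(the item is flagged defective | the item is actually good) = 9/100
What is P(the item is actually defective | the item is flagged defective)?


Using Bayes' theorem:
P(A|B) = P(B|A)·P(A) / P(B)

P(the item is flagged defective) = 19/20 × 3/20 + 9/100 × 17/20
= 57/400 + 153/2000 = 219/1000

P(the item is actually defective|the item is flagged defective) = (57/400) / (219/1000) = 95/146

P(the item is actually defective|the item is flagged defective) = 95/146 ≈ 65.07%


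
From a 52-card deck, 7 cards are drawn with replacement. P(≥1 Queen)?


P(not a Queen) = 48/52 = 12/13
P(none in 7 draws) = (12/13)^7 = 35831808/62748517
P(≥1 Queen) = 1 - 35831808/62748517 = 26916709/62748517

P = 26916709/62748517 ≈ 42.90%


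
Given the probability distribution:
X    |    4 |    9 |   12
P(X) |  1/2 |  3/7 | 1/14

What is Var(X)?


E[X] = 47/7
E[X²] = 53
Var(X) = E[X²] - (E[X])² = 53 - 2209/49 = 388/49

Var(X) = 388/49 ≈ 7.9184


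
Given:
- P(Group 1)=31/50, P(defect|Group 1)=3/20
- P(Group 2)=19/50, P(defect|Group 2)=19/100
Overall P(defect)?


P(B) = Σ P(B|Aᵢ)×P(Aᵢ)
  3/20×31/50 = 93/1000
  19/100×19/50 = 361/5000
Sum = 413/2500

P(defect) = 413/2500 ≈ 16.52%


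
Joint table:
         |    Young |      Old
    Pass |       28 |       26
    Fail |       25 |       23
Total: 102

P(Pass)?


P(Pass) = (28+26)/102 = 54/102 = 9/17

P(Pass) = 9/17 ≈ 52.94%


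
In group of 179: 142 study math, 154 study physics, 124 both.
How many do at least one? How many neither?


|A∪B| = 142+154-124 = 172
Neither = 179-172 = 7

At least one: 172; Neither: 7


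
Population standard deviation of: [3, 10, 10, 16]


Mean = 39/4
  (3-39/4)²=729/16
  (10-39/4)²=1/16
  (10-39/4)²=1/16
  (16-39/4)²=625/16
Σ(x-μ)² = 339/4
σ² = (339/4)/4 = 339/16

σ = √(339/16) ≈ 4.6030


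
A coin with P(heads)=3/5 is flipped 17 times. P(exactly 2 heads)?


Binomial: P(X=2) = C(17,2)×p^2×(1-p)^15
= 136 × 9/25 × 32768/30517578125 = 40108032/762939453125

P(X=2) = 40108032/762939453125 ≈ 0.01%


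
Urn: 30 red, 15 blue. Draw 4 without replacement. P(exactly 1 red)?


Hypergeometric: C(30,1)×C(15,3)/C(45,4)
= 30×455/148995 = 130/1419

P(X=1) = 130/1419 ≈ 9.16%


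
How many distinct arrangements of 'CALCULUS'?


Letters: 8, freq: {'C': 2, 'A': 1, 'L': 2, 'U': 2, 'S': 1}
8!/(2!×1!×2!×2!×1!) = 40320/8 = 5040

5040


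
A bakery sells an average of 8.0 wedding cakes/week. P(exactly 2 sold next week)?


Poisson(λ=8.0): P(X=2) = e^(-λ)×λ^k/k!
= e^(-8.0) × 8.0^2 / 2!
≈ 0.0003354626279 × 64 / 2 ≈ 0.010735

P(X=2) ≈ 0.010735 ≈ 1.07%


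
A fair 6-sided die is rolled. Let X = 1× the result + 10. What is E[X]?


E[die] = (1+6)/2 = 7/2
E[X] = 1×7/2 + 10 = 27/2

E[X] = 27/2


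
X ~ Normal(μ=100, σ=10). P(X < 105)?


z = (105-100)/10 = 0.5
P(Z < 0.5) = 0.6915

P(X < 105) ≈ 0.6915


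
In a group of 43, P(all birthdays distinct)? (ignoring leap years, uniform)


P(all different) = Π(365-i)/365 for i=0..42
= (365/365)×(364/365)×...×(323/365)
= 0.076077

P ≈ 0.0761 ≈ 7.61%


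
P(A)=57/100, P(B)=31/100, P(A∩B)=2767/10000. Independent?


P(A)×P(B) = 1767/10000
P(A∩B) = 2767/10000
Not equal → NOT independent

No, not independent


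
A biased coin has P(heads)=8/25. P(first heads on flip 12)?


Geometric: P(X=12) = (1-p)^(k-1)×p = (17/25)^11×8/25 = 274175170461064/59604644775390625

P(X=12) = 274175170461064/59604644775390625 ≈ 0.46%


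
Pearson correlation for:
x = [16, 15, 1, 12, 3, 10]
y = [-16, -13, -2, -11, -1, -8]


n=6, Σx=57, Σy=-51, Σxy=-668, Σx²=735, Σy²=615
r = (6×(-668) - 57×(-51))/√((6×735 - 57²)(6×615 - (-51)²))
= -1101/√(1161×1089) = -1101/√1264329 ≈ -1101/1124.4239 ≈ -0.9792

r ≈ -0.9792


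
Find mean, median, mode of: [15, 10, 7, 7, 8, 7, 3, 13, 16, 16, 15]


Sorted: [3, 7, 7, 7, 8, 10, 13, 15, 15, 16, 16]
Mean = 117/11
Median = 10
Freq: {15: 2, 10: 1, 7: 3, 8: 1, 3: 1, 13: 1, 16: 2}
Mode: [7]

Mean=117/11, Median=10, Mode=7


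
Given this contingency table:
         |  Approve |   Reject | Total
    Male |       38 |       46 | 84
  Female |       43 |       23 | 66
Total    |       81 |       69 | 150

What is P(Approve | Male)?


P(Approve | Male) = 38/(38+46) = 38/84 = 19/42

P(Approve|Male) = 19/42 ≈ 45.24%


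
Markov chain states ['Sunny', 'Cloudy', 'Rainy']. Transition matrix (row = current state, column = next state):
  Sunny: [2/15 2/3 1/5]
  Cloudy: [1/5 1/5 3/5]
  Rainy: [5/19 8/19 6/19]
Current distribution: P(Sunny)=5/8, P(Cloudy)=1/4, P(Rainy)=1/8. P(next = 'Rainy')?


P(next=Rainy) = Σᵢ P(now=i)×P(i→Rainy)
= 5/8×1/5 + 1/4×3/5 + 1/8×6/19
= 1/8 + 3/20 + 3/76 = 239/760

P = 239/760 ≈ 0.3145


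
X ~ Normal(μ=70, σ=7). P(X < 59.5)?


z = (59.5-70)/7 = -1.5
P(Z < -1.5) = 0.0668

P(X < 59.5) ≈ 0.0668


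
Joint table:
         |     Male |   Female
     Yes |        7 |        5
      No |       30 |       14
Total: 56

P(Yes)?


P(Yes) = (7+5)/56 = 12/56 = 3/14

P(Yes) = 3/14 ≈ 21.43%


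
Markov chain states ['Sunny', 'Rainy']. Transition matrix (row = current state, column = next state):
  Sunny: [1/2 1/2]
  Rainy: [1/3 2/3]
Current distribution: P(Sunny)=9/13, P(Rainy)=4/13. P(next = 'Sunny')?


P(next=Sunny) = Σᵢ P(now=i)×P(i→Sunny)
= 9/13×1/2 + 4/13×1/3
= 9/26 + 4/39 = 35/78

P = 35/78 ≈ 0.4487


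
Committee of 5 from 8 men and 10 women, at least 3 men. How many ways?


Count by #men:
  3M,2W: C(8,3)×C(10,2)=2520
  4M,1W: C(8,4)×C(10,1)=700
  5M,0W: C(8,5)×C(10,0)=56
Total = 3276

3276


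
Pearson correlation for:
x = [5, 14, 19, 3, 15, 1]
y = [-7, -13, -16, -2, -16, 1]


n=6, Σx=57, Σy=-53, Σxy=-766, Σx²=817, Σy²=735
r = (6×(-766) - 57×(-53))/√((6×817 - 57²)(6×735 - (-53)²))
= -1575/√(1653×1601) = -1575/√2646453 ≈ -1575/1626.7922 ≈ -0.9682

r ≈ -0.9682


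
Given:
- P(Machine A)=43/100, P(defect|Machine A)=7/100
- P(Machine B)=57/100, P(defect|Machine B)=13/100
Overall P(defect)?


P(B) = Σ P(B|Aᵢ)×P(Aᵢ)
  7/100×43/100 = 301/10000
  13/100×57/100 = 741/10000
Sum = 521/5000

P(defect) = 521/5000 ≈ 10.42%


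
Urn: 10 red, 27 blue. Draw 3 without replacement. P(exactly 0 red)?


Hypergeometric: C(10,0)×C(27,3)/C(37,3)
= 1×2925/7770 = 195/518

P(X=0) = 195/518 ≈ 37.64%


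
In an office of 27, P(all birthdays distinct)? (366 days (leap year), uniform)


P(all different) = Π(366-i)/366 for i=0..26
= (366/366)×(365/366)×...×(340/366)
= 0.374173

P ≈ 0.3742 ≈ 37.42%


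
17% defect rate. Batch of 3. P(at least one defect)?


P(all good) = (83/100)^3 = 571787/1000000
P(≥1 defect) = 428213/1000000

P = 428213/1000000 ≈ 42.82%


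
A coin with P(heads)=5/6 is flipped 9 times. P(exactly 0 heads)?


Binomial: P(X=0) = C(9,0)×p^0×(1-p)^9
= 1 × 1 × 1/10077696 = 1/10077696

P(X=0) = 1/10077696 ≈ 0.00%


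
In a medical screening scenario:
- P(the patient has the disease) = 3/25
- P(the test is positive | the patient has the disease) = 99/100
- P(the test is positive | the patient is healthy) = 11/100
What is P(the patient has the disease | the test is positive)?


Using Bayes' theorem:
P(A|B) = P(B|A)·P(A) / P(B)

P(the test is positive) = 99/100 × 3/25 + 11/100 × 22/25
= 297/2500 + 121/1250 = 539/2500

P(the patient has the disease|the test is positive) = (297/2500) / (539/2500) = 27/49

P(the patient has the disease|the test is positive) = 27/49 ≈ 55.10%


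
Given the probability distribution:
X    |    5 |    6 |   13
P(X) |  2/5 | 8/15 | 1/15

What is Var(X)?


E[X] = 91/15
E[X²] = 607/15
Var(X) = E[X²] - (E[X])² = 607/15 - 8281/225 = 824/225

Var(X) = 824/225 ≈ 3.6622


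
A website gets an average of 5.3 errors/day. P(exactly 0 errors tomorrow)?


Poisson(λ=5.3): P(X=0) = e^(-λ)×λ^k/k!
= e^(-5.3) × 5.3^0 / 0!
≈ 0.004991593907 × 1 / 1 ≈ 0.004992

P(X=0) ≈ 0.004992 ≈ 0.50%


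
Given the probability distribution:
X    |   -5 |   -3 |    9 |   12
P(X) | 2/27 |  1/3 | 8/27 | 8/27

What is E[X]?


E[X] = Σ x·P(X=x)
= (-5)×(2/27) + (-3)×(1/3) + (9)×(8/27) + (12)×(8/27)
= 131/27

E[X] = 131/27


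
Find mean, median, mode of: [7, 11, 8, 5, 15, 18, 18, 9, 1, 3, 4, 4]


Sorted: [1, 3, 4, 4, 5, 7, 8, 9, 11, 15, 18, 18]
Mean = 103/12
Median = 15/2
Freq: {7: 1, 11: 1, 8: 1, 5: 1, 15: 1, 18: 2, 9: 1, 1: 1, 3: 1, 4: 2}
Mode: [4, 18]

Mean=103/12, Median=15/2, Mode=[4, 18]


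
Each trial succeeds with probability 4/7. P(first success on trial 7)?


Geometric: P(X=7) = (1-p)^(k-1)×p = (3/7)^6×4/7 = 2916/823543

P(X=7) = 2916/823543 ≈ 0.35%


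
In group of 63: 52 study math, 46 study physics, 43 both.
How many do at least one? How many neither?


|A∪B| = 52+46-43 = 55
Neither = 63-55 = 8

At least one: 55; Neither: 8


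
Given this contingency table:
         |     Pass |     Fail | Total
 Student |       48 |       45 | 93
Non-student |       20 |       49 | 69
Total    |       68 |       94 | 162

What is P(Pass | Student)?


P(Pass | Student) = 48/(48+45) = 48/93 = 16/31

P(Pass|Student) = 16/31 ≈ 51.61%


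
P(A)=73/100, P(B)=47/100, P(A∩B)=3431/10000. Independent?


P(A)×P(B) = 3431/10000
P(A∩B) = 3431/10000
Equal ✓ → Independent

Yes, independent


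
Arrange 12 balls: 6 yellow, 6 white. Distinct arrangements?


12!/(6!×6!) = 924

924


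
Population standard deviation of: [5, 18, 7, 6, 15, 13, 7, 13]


Mean = 84/8 = 21/2
  (5-21/2)²=121/4
  (18-21/2)²=225/4
  (7-21/2)²=49/4
  (6-21/2)²=81/4
  (15-21/2)²=81/4
  (13-21/2)²=25/4
  (7-21/2)²=49/4
  (13-21/2)²=25/4
Σ(x-μ)² = 164
σ² = 164/8 = 41/2

σ = √(41/2) ≈ 4.5277


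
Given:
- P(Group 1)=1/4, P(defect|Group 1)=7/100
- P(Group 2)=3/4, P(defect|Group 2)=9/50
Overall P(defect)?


P(B) = Σ P(B|Aᵢ)×P(Aᵢ)
  7/100×1/4 = 7/400
  9/50×3/4 = 27/200
Sum = 61/400

P(defect) = 61/400 ≈ 15.25%


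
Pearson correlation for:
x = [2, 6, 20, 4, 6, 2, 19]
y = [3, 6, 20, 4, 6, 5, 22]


n=7, Σx=59, Σy=66, Σxy=922, Σx²=857, Σy²=1006
r = (7×922 - 59×66)/√((7×857 - 59²)(7×1006 - 66²))
= 2560/√(2518×2686) = 2560/√6763348 ≈ 2560/2600.6438 ≈ 0.9844

r ≈ 0.9844


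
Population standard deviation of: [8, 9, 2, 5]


Mean = 24/4 = 6
  (8-6)²=4
  (9-6)²=9
  (2-6)²=16
  (5-6)²=1
Σ(x-μ)² = 30
σ² = 30/4 = 15/2

σ = √(15/2) ≈ 2.7386


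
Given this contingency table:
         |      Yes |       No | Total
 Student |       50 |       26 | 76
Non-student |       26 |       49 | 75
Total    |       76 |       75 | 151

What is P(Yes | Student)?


P(Yes | Student) = 50/(50+26) = 50/76 = 25/38

P(Yes|Student) = 25/38 ≈ 65.79%


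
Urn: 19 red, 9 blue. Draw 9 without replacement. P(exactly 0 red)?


Hypergeometric: C(19,0)×C(9,9)/C(28,9)
= 1×1/6906900 = 1/6906900

P(X=0) = 1/6906900 ≈ 0.00%


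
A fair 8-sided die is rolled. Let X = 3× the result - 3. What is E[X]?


E[die] = (1+8)/2 = 9/2
E[X] = 3×9/2 - 3 = 21/2

E[X] = 21/2


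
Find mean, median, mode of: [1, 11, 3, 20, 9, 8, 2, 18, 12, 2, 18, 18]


Sorted: [1, 2, 2, 3, 8, 9, 11, 12, 18, 18, 18, 20]
Mean = 122/12 = 61/6
Median = 10
Freq: {1: 1, 11: 1, 3: 1, 20: 1, 9: 1, 8: 1, 2: 2, 18: 3, 12: 1}
Mode: [18]

Mean=61/6, Median=10, Mode=18


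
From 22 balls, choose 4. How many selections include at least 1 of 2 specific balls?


Complement: C(22,4) - C(20,4) = 7315 - 4845 = 2470

2470


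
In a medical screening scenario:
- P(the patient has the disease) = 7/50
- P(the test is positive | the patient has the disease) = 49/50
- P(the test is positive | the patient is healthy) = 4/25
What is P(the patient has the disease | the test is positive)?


Using Bayes' theorem:
P(A|B) = P(B|A)·P(A) / P(B)

P(the test is positive) = 49/50 × 7/50 + 4/25 × 43/50
= 343/2500 + 86/625 = 687/2500

P(the patient has the disease|the test is positive) = (343/2500) / (687/2500) = 343/687

P(the patient has the disease|the test is positive) = 343/687 ≈ 49.93%


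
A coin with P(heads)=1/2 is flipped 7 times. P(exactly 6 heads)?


Binomial: P(X=6) = C(7,6)×p^6×(1-p)^1
= 7 × 1/64 × 1/2 = 7/128

P(X=6) = 7/128 ≈ 5.47%


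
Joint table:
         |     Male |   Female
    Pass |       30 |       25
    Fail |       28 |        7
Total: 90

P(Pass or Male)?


P(Pass∨Male) = P(Pass) + P(Male) - P(Pass∧Male)
= (55 + 58 - 30)/90 = 83/90

P = 83/90 ≈ 92.22%


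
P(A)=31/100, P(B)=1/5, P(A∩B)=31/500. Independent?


P(A)×P(B) = 31/500
P(A∩B) = 31/500
Equal ✓ → Independent

Yes, independent


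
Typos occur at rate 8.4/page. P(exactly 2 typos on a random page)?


Poisson(λ=8.4): P(X=2) = e^(-λ)×λ^k/k!
= e^(-8.4) × 8.4^2 / 2!
≈ 0.0002248673242 × 70.56 / 2 ≈ 0.007933

P(X=2) ≈ 0.007933 ≈ 0.79%


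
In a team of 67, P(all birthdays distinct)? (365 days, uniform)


P(all different) = Π(365-i)/365 for i=0..66
= (365/365)×(364/365)×...×(299/365)
= 0.001560

P ≈ 0.0016 ≈ 0.16%


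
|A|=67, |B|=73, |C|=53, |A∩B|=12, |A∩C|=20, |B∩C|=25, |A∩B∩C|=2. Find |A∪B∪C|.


|A∪B∪C| = 67+73+53-12-20-25+2 = 138

|A∪B∪C| = 138


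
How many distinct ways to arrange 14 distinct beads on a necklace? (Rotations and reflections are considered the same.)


Free circular arrangements: rotations and reflections both identified.
(n-1)!/2 = 13!/2 = 6227020800/2 = 3113510400

3113510400


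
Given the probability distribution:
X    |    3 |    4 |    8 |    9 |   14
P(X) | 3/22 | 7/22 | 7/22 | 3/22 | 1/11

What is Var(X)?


E[X] = 74/11
E[X²] = 611/11
Var(X) = E[X²] - (E[X])² = 611/11 - 5476/121 = 1245/121

Var(X) = 1245/121 ≈ 10.2893


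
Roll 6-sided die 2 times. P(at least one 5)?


P(no 5)^2 = (5/6)^2 = 25/36
P(≥1) = 1 - 25/36 = 11/36

P = 11/36 ≈ 30.56%


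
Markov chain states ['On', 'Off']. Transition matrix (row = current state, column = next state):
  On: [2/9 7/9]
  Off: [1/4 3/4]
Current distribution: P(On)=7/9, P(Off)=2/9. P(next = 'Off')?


P(next=Off) = Σᵢ P(now=i)×P(i→Off)
= 7/9×7/9 + 2/9×3/4
= 49/81 + 1/6 = 125/162

P = 125/162 ≈ 0.7716


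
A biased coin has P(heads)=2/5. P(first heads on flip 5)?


Geometric: P(X=5) = (1-p)^(k-1)×p = (3/5)^4×2/5 = 162/3125

P(X=5) = 162/3125 ≈ 5.18%


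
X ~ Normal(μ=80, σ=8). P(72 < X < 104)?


z₁=(72-80)/8=-1.0, z₂=(104-80)/8=3.0
P = Φ(3.0) - Φ(-1.0) = 0.998650 - 0.158655 = 0.839995 ≈ 0.8400

P(72 < X < 104) ≈ 0.8400


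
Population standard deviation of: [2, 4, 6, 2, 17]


Mean = 31/5
  (2-31/5)²=441/25
  (4-31/5)²=121/25
  (6-31/5)²=1/25
  (2-31/5)²=441/25
  (17-31/5)²=2916/25
Σ(x-μ)² = 784/5
σ² = (784/5)/5 = 784/25

σ = √(784/25) ≈ 5.6000


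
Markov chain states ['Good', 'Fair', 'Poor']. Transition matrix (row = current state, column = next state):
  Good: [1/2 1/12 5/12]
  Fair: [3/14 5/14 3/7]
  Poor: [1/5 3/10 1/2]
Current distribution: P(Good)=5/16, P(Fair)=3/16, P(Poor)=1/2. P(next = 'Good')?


P(next=Good) = Σᵢ P(now=i)×P(i→Good)
= 5/16×1/2 + 3/16×3/14 + 1/2×1/5
= 5/32 + 9/224 + 1/10 = 83/280

P = 83/280 ≈ 0.2964


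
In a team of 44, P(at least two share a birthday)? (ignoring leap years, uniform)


P(all different) = Π(365-i)/365 for i=0..43
= 0.067115
P(match) = 1 - 0.067115 = 0.932885

P ≈ 0.9329 ≈ 93.29%


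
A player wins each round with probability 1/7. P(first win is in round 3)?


Geometric: P(X=3) = (1-p)^(k-1)×p = (6/7)^2×1/7 = 36/343

P(X=3) = 36/343 ≈ 10.50%


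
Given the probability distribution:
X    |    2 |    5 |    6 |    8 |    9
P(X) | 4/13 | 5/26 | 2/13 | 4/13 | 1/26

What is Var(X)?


E[X] = 69/13
E[X²] = 447/13
Var(X) = E[X²] - (E[X])² = 447/13 - 4761/169 = 1050/169

Var(X) = 1050/169 ≈ 6.2130


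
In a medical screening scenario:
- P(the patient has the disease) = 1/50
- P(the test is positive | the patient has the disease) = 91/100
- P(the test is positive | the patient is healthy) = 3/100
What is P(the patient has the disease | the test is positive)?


Using Bayes' theorem:
P(A|B) = P(B|A)·P(A) / P(B)

P(the test is positive) = 91/100 × 1/50 + 3/100 × 49/50
= 91/5000 + 147/5000 = 119/2500

P(the patient has the disease|the test is positive) = (91/5000) / (119/2500) = 13/34

P(the patient has the disease|the test is positive) = 13/34 ≈ 38.24%


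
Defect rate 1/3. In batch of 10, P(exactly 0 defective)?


Binomial: P(X=0) = C(10,0)×p^0×(1-p)^10
= 1 × 1 × 1024/59049 = 1024/59049

P(X=0) = 1024/59049 ≈ 1.73%


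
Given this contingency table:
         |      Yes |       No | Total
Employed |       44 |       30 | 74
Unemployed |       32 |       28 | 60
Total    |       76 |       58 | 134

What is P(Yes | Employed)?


P(Yes | Employed) = 44/(44+30) = 44/74 = 22/37

P(Yes|Employed) = 22/37 ≈ 59.46%


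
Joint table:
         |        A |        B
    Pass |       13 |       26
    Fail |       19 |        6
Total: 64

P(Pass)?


P(Pass) = (13+26)/64 = 39/64

P(Pass) = 39/64 ≈ 60.94%


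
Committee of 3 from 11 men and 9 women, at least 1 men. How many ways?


Count by #men:
  1M,2W: C(11,1)×C(9,2)=396
  2M,1W: C(11,2)×C(9,1)=495
  3M,0W: C(11,3)×C(9,0)=165
Total = 1056

1056


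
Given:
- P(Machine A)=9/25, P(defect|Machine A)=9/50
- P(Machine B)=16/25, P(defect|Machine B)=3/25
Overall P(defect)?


P(B) = Σ P(B|Aᵢ)×P(Aᵢ)
  9/50×9/25 = 81/1250
  3/25×16/25 = 48/625
Sum = 177/1250

P(defect) = 177/1250 ≈ 14.16%


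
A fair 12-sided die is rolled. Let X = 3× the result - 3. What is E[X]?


E[die] = (1+12)/2 = 13/2
E[X] = 3×13/2 - 3 = 33/2

E[X] = 33/2


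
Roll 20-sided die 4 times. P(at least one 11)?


P(no 11)^4 = (19/20)^4 = 130321/160000
P(≥1) = 1 - 130321/160000 = 29679/160000

P = 29679/160000 ≈ 18.55%


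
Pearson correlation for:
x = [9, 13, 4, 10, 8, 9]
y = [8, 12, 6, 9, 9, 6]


n=6, Σx=53, Σy=50, Σxy=468, Σx²=511, Σy²=442
r = (6×468 - 53×50)/√((6×511 - 53²)(6×442 - 50²))
= 158/√(257×152) = 158/√39064 ≈ 158/197.6461 ≈ 0.7994

r ≈ 0.7994


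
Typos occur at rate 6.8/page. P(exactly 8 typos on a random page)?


Poisson(λ=6.8): P(X=8) = e^(-λ)×λ^k/k!
= e^(-6.8) × 6.8^8 / 8!
≈ 0.001113775148 × 4571632.39653 / 40320 ≈ 0.126284

P(X=8) ≈ 0.126284 ≈ 12.63%


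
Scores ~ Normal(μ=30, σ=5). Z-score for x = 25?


z = (x - μ)/σ = (25 - 30)/5 = -1.0

z = -1.0


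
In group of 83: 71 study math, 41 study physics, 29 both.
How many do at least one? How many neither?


|A∪B| = 71+41-29 = 83
Neither = 83-83 = 0

At least one: 83; Neither: 0


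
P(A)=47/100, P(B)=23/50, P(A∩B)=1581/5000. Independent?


P(A)×P(B) = 1081/5000
P(A∩B) = 1581/5000
Not equal → NOT independent

No, not independent


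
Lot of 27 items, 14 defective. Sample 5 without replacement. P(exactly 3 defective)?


Hypergeometric: C(14,3)×C(13,2)/C(27,5)
= 364×78/80730 = 364/1035

P(X=3) = 364/1035 ≈ 35.17%


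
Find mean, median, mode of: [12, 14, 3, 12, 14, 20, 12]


Sorted: [3, 12, 12, 12, 14, 14, 20]
Mean = 87/7
Median = 12
Freq: {12: 3, 14: 2, 3: 1, 20: 1}
Mode: [12]

Mean=87/7, Median=12, Mode=12


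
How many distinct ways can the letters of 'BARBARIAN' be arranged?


Letters: 9, freq: {'B': 2, 'A': 3, 'R': 2, 'I': 1, 'N': 1}
9!/(2!×3!×2!×1!×1!) = 362880/24 = 15120

15120


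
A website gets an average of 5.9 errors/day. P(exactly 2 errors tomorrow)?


Poisson(λ=5.9): P(X=2) = e^(-λ)×λ^k/k!
= e^(-5.9) × 5.9^2 / 2!
≈ 0.002739444819 × 34.81 / 2 ≈ 0.047680

P(X=2) ≈ 0.047680 ≈ 4.77%


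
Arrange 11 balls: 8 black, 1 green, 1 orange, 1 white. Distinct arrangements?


11!/(8!×1!×1!×1!) = 990

990


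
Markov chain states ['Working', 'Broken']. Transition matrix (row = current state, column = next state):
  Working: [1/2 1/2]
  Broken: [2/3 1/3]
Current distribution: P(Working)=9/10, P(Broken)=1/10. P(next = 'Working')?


P(next=Working) = Σᵢ P(now=i)×P(i→Working)
= 9/10×1/2 + 1/10×2/3
= 9/20 + 1/15 = 31/60

P = 31/60 ≈ 0.5167


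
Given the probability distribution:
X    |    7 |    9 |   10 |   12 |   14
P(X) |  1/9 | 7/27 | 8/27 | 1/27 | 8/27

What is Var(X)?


E[X] = 32/3
E[X²] = 3226/27
Var(X) = E[X²] - (E[X])² = 3226/27 - 1024/9 = 154/27

Var(X) = 154/27 ≈ 5.7037


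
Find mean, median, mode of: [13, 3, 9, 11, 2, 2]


Sorted: [2, 2, 3, 9, 11, 13]
Mean = 40/6 = 20/3
Median = 6
Freq: {13: 1, 3: 1, 9: 1, 11: 1, 2: 2}
Mode: [2]

Mean=20/3, Median=6, Mode=2


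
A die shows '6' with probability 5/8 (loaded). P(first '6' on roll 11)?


Geometric: P(X=11) = (1-p)^(k-1)×p = (3/8)^10×5/8 = 295245/8589934592

P(X=11) = 295245/8589934592 ≈ 0.00%


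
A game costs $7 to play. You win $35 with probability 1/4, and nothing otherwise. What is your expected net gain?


E[gain] = (35-7)×1/4 + (-7)×3/4
= 7 - 21/4 = 7/4

Expected net gain = $7/4 ≈ $1.75


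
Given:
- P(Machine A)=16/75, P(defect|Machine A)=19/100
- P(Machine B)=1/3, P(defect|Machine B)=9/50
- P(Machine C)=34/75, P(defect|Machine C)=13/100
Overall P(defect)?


P(B) = Σ P(B|Aᵢ)×P(Aᵢ)
  19/100×16/75 = 76/1875
  9/50×1/3 = 3/50
  13/100×34/75 = 221/3750
Sum = 299/1875

P(defect) = 299/1875 ≈ 15.95%


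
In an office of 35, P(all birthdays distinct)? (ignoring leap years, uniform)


P(all different) = Π(365-i)/365 for i=0..34
= (365/365)×(364/365)×...×(331/365)
= 0.185617

P ≈ 0.1856 ≈ 18.56%


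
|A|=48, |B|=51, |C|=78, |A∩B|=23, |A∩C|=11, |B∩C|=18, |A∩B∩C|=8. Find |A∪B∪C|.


|A∪B∪C| = 48+51+78-23-11-18+8 = 133

|A∪B∪C| = 133


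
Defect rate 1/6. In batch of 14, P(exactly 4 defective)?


Binomial: P(X=4) = C(14,4)×p^4×(1-p)^10
= 1001 × 1/1296 × 9765625/60466176 = 9775390625/78364164096

P(X=4) = 9775390625/78364164096 ≈ 12.47%


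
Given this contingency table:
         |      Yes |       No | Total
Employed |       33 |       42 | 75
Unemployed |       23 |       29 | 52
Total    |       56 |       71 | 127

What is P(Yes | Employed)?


P(Yes | Employed) = 33/(33+42) = 33/75 = 11/25

P(Yes|Employed) = 11/25 ≈ 44.00%
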